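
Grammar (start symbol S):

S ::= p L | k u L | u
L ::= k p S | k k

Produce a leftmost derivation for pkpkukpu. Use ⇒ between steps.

S ⇒ pL ⇒ pkpS ⇒ pkpkuL ⇒ pkpkukpS ⇒ pkpkukpu

S ⇒ pL   [S ::= p L]
pL ⇒ pkpS   [L ::= k p S]
pkpS ⇒ pkpkuL   [S ::= k u L]
pkpkuL ⇒ pkpkukpS   [L ::= k p S]
pkpkukpS ⇒ pkpkukpu   [S ::= u]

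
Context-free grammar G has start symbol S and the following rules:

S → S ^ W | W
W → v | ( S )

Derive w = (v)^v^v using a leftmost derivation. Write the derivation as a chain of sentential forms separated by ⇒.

S ⇒ S^W ⇒ S^W^W ⇒ W^W^W ⇒ (S)^W^W ⇒ (W)^W^W ⇒ (v)^W^W ⇒ (v)^v^W ⇒ (v)^v^v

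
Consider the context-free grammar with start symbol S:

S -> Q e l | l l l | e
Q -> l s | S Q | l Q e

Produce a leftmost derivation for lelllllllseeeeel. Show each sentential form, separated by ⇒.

S ⇒ Qel   [S -> Q e l]
Qel ⇒ lQeel   [Q -> l Q e]
lQeel ⇒ lSQeel   [Q -> S Q]
lSQeel ⇒ leQeel   [S -> e]
leQeel ⇒ lelQeeel   [Q -> l Q e]
lelQeeel ⇒ lellQeeeel   [Q -> l Q e]
lellQeeeel ⇒ lellSQeeeel   [Q -> S Q]
lellSQeeeel ⇒ lelllllQeeeel   [S -> l l l]
lelllllQeeeel ⇒ lellllllQeeeeel   [Q -> l Q e]
lellllllQeeeeel ⇒ lelllllllseeeeel   [Q -> l s]

S ⇒ Qel ⇒ lQeel ⇒ lSQeel ⇒ leQeel ⇒ lelQeeel ⇒ lellQeeeel ⇒ lellSQeeeel ⇒ lelllllQeeeel ⇒ lellllllQeeeeel ⇒ lelllllllseeeeel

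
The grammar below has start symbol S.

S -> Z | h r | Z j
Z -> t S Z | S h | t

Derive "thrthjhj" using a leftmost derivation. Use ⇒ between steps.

S ⇒ Zj   [S -> Z j]
Zj ⇒ Shj   [Z -> S h]
Shj ⇒ Zjhj   [S -> Z j]
Zjhj ⇒ Shjhj   [Z -> S h]
Shjhj ⇒ Zhjhj   [S -> Z]
Zhjhj ⇒ tSZhjhj   [Z -> t S Z]
tSZhjhj ⇒ thrZhjhj   [S -> h r]
thrZhjhj ⇒ thrthjhj   [Z -> t]

S ⇒ Zj ⇒ Shj ⇒ Zjhj ⇒ Shjhj ⇒ Zhjhj ⇒ tSZhjhj ⇒ thrZhjhj ⇒ thrthjhj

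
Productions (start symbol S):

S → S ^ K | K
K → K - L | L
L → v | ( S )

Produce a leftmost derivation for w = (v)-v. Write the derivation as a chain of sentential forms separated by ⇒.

S⇒K⇒K-L⇒L-L⇒(S)-L⇒(K)-L⇒(L)-L⇒(v)-L⇒(v)-v

S ⇒ K   [S → K]
K ⇒ K-L   [K → K - L]
K-L ⇒ L-L   [K → L]
L-L ⇒ (S)-L   [L → ( S )]
(S)-L ⇒ (K)-L   [S → K]
(K)-L ⇒ (L)-L   [K → L]
(L)-L ⇒ (v)-L   [L → v]
(v)-L ⇒ (v)-v   [L → v]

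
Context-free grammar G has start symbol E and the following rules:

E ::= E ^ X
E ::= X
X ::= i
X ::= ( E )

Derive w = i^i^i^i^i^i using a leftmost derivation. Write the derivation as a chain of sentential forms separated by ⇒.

E ⇒ E^X ⇒ E^X^X ⇒ E^X^X^X ⇒ E^X^X^X^X ⇒ E^X^X^X^X^X ⇒ X^X^X^X^X^X ⇒ i^X^X^X^X^X ⇒ i^i^X^X^X^X ⇒ i^i^i^X^X^X ⇒ i^i^i^i^X^X ⇒ i^i^i^i^i^X ⇒ i^i^i^i^i^i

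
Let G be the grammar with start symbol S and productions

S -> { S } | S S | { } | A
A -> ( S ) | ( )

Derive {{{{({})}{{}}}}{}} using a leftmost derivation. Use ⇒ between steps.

S⇒{S}⇒{SS}⇒{{S}S}⇒{{{S}}S}⇒{{{SS}}S}⇒{{{{S}S}}S}⇒{{{{A}S}}S}⇒{{{{(S)}S}}S}⇒{{{{({})}S}}S}⇒{{{{({})}{S}}}S}⇒{{{{({})}{{}}}}S}⇒{{{{({})}{{}}}}{}}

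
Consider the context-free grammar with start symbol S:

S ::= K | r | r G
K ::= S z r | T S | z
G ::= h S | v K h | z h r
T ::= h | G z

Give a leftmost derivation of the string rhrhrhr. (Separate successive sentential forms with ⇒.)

S ⇒ rG   [S ::= r G]
rG ⇒ rhS   [G ::= h S]
rhS ⇒ rhrG   [S ::= r G]
rhrG ⇒ rhrhS   [G ::= h S]
rhrhS ⇒ rhrhrG   [S ::= r G]
rhrhrG ⇒ rhrhrhS   [G ::= h S]
rhrhrhS ⇒ rhrhrhr   [S ::= r]

S ⇒ rG ⇒ rhS ⇒ rhrG ⇒ rhrhS ⇒ rhrhrG ⇒ rhrhrhS ⇒ rhrhrhr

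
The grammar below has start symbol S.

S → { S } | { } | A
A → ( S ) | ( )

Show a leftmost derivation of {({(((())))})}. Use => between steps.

S => {S} => {A} => {(S)} => {({S})} => {({A})} => {({(S)})} => {({(A)})} => {({((S))})} => {({((A))})} => {({(((S)))})} => {({(((A)))})} => {({(((())))})}

S => {S}   [S → { S }]
{S} => {A}   [S → A]
{A} => {(S)}   [A → ( S )]
{(S)} => {({S})}   [S → { S }]
{({S})} => {({A})}   [S → A]
{({A})} => {({(S)})}   [A → ( S )]
{({(S)})} => {({(A)})}   [S → A]
{({(A)})} => {({((S))})}   [A → ( S )]
{({((S))})} => {({((A))})}   [S → A]
{({((A))})} => {({(((S)))})}   [A → ( S )]
{({(((S)))})} => {({(((A)))})}   [S → A]
{({(((A)))})} => {({(((())))})}   [A → ( )]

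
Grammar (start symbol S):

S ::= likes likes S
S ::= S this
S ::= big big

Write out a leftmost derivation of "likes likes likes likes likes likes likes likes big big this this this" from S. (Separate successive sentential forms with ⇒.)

S ⇒ S this ⇒ likes likes S this ⇒ likes likes S this this ⇒ likes likes S this this this ⇒ likes likes likes likes S this this this ⇒ likes likes likes likes likes likes S this this this ⇒ likes likes likes likes likes likes likes likes S this this this ⇒ likes likes likes likes likes likes likes likes big big this this this

S ⇒ S this   [S ::= S this]
S this ⇒ likes likes S this   [S ::= likes likes S]
likes likes S this ⇒ likes likes S this this   [S ::= S this]
likes likes S this this ⇒ likes likes S this this this   [S ::= S this]
likes likes S this this this ⇒ likes likes likes likes S this this this   [S ::= likes likes S]
likes likes likes likes S this this this ⇒ likes likes likes likes likes likes S this this this   [S ::= likes likes S]
likes likes likes likes likes likes S this this this ⇒ likes likes likes likes likes likes likes likes S this this this   [S ::= likes likes S]
likes likes likes likes likes likes likes likes S this this this ⇒ likes likes likes likes likes likes likes likes big big this this this   [S ::= big big]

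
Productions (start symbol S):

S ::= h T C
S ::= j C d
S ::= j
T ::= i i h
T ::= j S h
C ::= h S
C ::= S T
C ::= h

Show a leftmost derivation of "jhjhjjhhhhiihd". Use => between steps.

S => jCd => jSTd => jhTCTd => jhjShCTd => jhjhTChCTd => jhjhjShChCTd => jhjhjjhChCTd => jhjhjjhhhCTd => jhjhjjhhhhTd => jhjhjjhhhhiihd

S => jCd   [S ::= j C d]
jCd => jSTd   [C ::= S T]
jSTd => jhTCTd   [S ::= h T C]
jhTCTd => jhjShCTd   [T ::= j S h]
jhjShCTd => jhjhTChCTd   [S ::= h T C]
jhjhTChCTd => jhjhjShChCTd   [T ::= j S h]
jhjhjShChCTd => jhjhjjhChCTd   [S ::= j]
jhjhjjhChCTd => jhjhjjhhhCTd   [C ::= h]
jhjhjjhhhCTd => jhjhjjhhhhTd   [C ::= h]
jhjhjjhhhhTd => jhjhjjhhhhiihd   [T ::= i i h]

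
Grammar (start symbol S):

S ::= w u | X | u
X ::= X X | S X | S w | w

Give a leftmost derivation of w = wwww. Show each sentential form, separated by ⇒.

S ⇒ X   [S ::= X]
X ⇒ SX   [X ::= S X]
SX ⇒ XX   [S ::= X]
XX ⇒ XXX   [X ::= X X]
XXX ⇒ XXXX   [X ::= X X]
XXXX ⇒ wXXX   [X ::= w]
wXXX ⇒ wwXX   [X ::= w]
wwXX ⇒ wwwX   [X ::= w]
wwwX ⇒ wwww   [X ::= w]

S⇒X⇒SX⇒XX⇒XXX⇒XXXX⇒wXXX⇒wwXX⇒wwwX⇒wwww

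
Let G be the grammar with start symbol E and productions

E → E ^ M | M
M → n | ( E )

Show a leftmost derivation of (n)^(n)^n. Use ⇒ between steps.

E ⇒ E^M   [E → E ^ M]
E^M ⇒ E^M^M   [E → E ^ M]
E^M^M ⇒ M^M^M   [E → M]
M^M^M ⇒ (E)^M^M   [M → ( E )]
(E)^M^M ⇒ (M)^M^M   [E → M]
(M)^M^M ⇒ (n)^M^M   [M → n]
(n)^M^M ⇒ (n)^(E)^M   [M → ( E )]
(n)^(E)^M ⇒ (n)^(M)^M   [E → M]
(n)^(M)^M ⇒ (n)^(n)^M   [M → n]
(n)^(n)^M ⇒ (n)^(n)^n   [M → n]

E ⇒ E^M ⇒ E^M^M ⇒ M^M^M ⇒ (E)^M^M ⇒ (M)^M^M ⇒ (n)^M^M ⇒ (n)^(E)^M ⇒ (n)^(M)^M ⇒ (n)^(n)^M ⇒ (n)^(n)^n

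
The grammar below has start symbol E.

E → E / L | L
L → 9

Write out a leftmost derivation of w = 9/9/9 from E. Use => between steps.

E => E/L   [E → E / L]
E/L => E/L/L   [E → E / L]
E/L/L => L/L/L   [E → L]
L/L/L => 9/L/L   [L → 9]
9/L/L => 9/9/L   [L → 9]
9/9/L => 9/9/9   [L → 9]

E => E/L => E/L/L => L/L/L => 9/L/L => 9/9/L => 9/9/9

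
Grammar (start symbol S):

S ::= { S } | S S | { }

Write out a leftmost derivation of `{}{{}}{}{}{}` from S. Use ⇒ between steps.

S ⇒ SS   [S ::= S S]
SS ⇒ SSS   [S ::= S S]
SSS ⇒ SSSS   [S ::= S S]
SSSS ⇒ SSSSS   [S ::= S S]
SSSSS ⇒ {}SSSS   [S ::= { }]
{}SSSS ⇒ {}{S}SSS   [S ::= { S }]
{}{S}SSS ⇒ {}{{}}SSS   [S ::= { }]
{}{{}}SSS ⇒ {}{{}}{}SS   [S ::= { }]
{}{{}}{}SS ⇒ {}{{}}{}{}S   [S ::= { }]
{}{{}}{}{}S ⇒ {}{{}}{}{}{}   [S ::= { }]

S⇒SS⇒SSS⇒SSSS⇒SSSSS⇒{}SSSS⇒{}{S}SSS⇒{}{{}}SSS⇒{}{{}}{}SS⇒{}{{}}{}{}S⇒{}{{}}{}{}{}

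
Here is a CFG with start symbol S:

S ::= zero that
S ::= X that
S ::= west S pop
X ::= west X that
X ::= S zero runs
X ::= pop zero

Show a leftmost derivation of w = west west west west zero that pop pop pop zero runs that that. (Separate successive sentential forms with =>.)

S => X that => west X that that => west S zero runs that that => west west S pop zero runs that that => west west west S pop pop zero runs that that => west west west west S pop pop pop zero runs that that => west west west west zero that pop pop pop zero runs that that

S => X that   [S ::= X that]
X that => west X that that   [X ::= west X that]
west X that that => west S zero runs that that   [X ::= S zero runs]
west S zero runs that that => west west S pop zero runs that that   [S ::= west S pop]
west west S pop zero runs that that => west west west S pop pop zero runs that that   [S ::= west S pop]
west west west S pop pop zero runs that that => west west west west S pop pop pop zero runs that that   [S ::= west S pop]
west west west west S pop pop pop zero runs that that => west west west west zero that pop pop pop zero runs that that   [S ::= zero that]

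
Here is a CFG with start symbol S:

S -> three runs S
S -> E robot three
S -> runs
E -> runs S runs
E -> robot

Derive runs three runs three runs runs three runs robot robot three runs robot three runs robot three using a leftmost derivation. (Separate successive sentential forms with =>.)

S => E robot three => runs S runs robot three => runs three runs S runs robot three => runs three runs three runs S runs robot three => runs three runs three runs E robot three runs robot three => runs three runs three runs runs S runs robot three runs robot three => runs three runs three runs runs three runs S runs robot three runs robot three => runs three runs three runs runs three runs E robot three runs robot three runs robot three => runs three runs three runs runs three runs robot robot three runs robot three runs robot three

S => E robot three   [S -> E robot three]
E robot three => runs S runs robot three   [E -> runs S runs]
runs S runs robot three => runs three runs S runs robot three   [S -> three runs S]
runs three runs S runs robot three => runs three runs three runs S runs robot three   [S -> three runs S]
runs three runs three runs S runs robot three => runs three runs three runs E robot three runs robot three   [S -> E robot three]
runs three runs three runs E robot three runs robot three => runs three runs three runs runs S runs robot three runs robot three   [E -> runs S runs]
runs three runs three runs runs S runs robot three runs robot three => runs three runs three runs runs three runs S runs robot three runs robot three   [S -> three runs S]
runs three runs three runs runs three runs S runs robot three runs robot three => runs three runs three runs runs three runs E robot three runs robot three runs robot three   [S -> E robot three]
runs three runs three runs runs three runs E robot three runs robot three runs robot three => runs three runs three runs runs three runs robot robot three runs robot three runs robot three   [E -> robot]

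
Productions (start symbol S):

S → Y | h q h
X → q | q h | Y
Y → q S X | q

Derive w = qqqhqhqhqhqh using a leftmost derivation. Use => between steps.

S => Y => qSX => qYX => qqSXX => qqYXX => qqqSXXX => qqqhqhXXX => qqqhqhqhXX => qqqhqhqhqhX => qqqhqhqhqhqh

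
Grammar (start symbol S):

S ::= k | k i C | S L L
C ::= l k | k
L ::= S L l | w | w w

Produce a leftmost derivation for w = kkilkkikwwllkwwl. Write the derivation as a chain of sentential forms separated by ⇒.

S ⇒ SLL   [S ::= S L L]
SLL ⇒ kLL   [S ::= k]
kLL ⇒ kSLlL   [L ::= S L l]
kSLlL ⇒ kkiCLlL   [S ::= k i C]
kkiCLlL ⇒ kkilkLlL   [C ::= l k]
kkilkLlL ⇒ kkilkSLllL   [L ::= S L l]
kkilkSLllL ⇒ kkilkkiCLllL   [S ::= k i C]
kkilkkiCLllL ⇒ kkilkkikLllL   [C ::= k]
kkilkkikLllL ⇒ kkilkkikwwllL   [L ::= w w]
kkilkkikwwllL ⇒ kkilkkikwwllSLl   [L ::= S L l]
kkilkkikwwllSLl ⇒ kkilkkikwwllkLl   [S ::= k]
kkilkkikwwllkLl ⇒ kkilkkikwwllkwwl   [L ::= w w]

S⇒SLL⇒kLL⇒kSLlL⇒kkiCLlL⇒kkilkLlL⇒kkilkSLllL⇒kkilkkiCLllL⇒kkilkkikLllL⇒kkilkkikwwllL⇒kkilkkikwwllSLl⇒kkilkkikwwllkLl⇒kkilkkikwwllkwwl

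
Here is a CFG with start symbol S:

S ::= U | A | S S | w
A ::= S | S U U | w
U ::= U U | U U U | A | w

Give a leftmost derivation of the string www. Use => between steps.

S => SS => SSS => USS => wSS => wUS => wwS => wwU => www

S => SS   [S ::= S S]
SS => SSS   [S ::= S S]
SSS => USS   [S ::= U]
USS => wSS   [U ::= w]
wSS => wUS   [S ::= U]
wUS => wwS   [U ::= w]
wwS => wwU   [S ::= U]
wwU => www   [U ::= w]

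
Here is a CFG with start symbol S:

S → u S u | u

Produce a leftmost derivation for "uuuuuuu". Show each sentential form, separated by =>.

S => uSu   [S → u S u]
uSu => uuSuu   [S → u S u]
uuSuu => uuuSuuu   [S → u S u]
uuuSuuu => uuuuuuu   [S → u]

S => uSu => uuSuu => uuuSuuu => uuuuuuu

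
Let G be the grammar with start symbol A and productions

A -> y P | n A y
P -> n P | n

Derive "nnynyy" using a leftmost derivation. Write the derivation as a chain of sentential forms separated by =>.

A=>nAy=>nnAyy=>nnyPyy=>nnynyy

A => nAy   [A -> n A y]
nAy => nnAyy   [A -> n A y]
nnAyy => nnyPyy   [A -> y P]
nnyPyy => nnynyy   [P -> n]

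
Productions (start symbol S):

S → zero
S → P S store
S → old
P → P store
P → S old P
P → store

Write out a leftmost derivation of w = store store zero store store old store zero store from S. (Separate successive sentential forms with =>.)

S => P S store => S old P S store => P S store old P S store => store S store old P S store => store P S store store old P S store => store store S store store old P S store => store store zero store store old P S store => store store zero store store old store S store => store store zero store store old store zero store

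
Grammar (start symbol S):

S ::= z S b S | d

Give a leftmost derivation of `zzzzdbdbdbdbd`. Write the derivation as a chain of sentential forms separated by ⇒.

S ⇒ zSbS   [S ::= z S b S]
zSbS ⇒ zzSbSbS   [S ::= z S b S]
zzSbSbS ⇒ zzzSbSbSbS   [S ::= z S b S]
zzzSbSbSbS ⇒ zzzzSbSbSbSbS   [S ::= z S b S]
zzzzSbSbSbSbS ⇒ zzzzdbSbSbSbS   [S ::= d]
zzzzdbSbSbSbS ⇒ zzzzdbdbSbSbS   [S ::= d]
zzzzdbdbSbSbS ⇒ zzzzdbdbdbSbS   [S ::= d]
zzzzdbdbdbSbS ⇒ zzzzdbdbdbdbS   [S ::= d]
zzzzdbdbdbdbS ⇒ zzzzdbdbdbdbd   [S ::= d]

S ⇒ zSbS ⇒ zzSbSbS ⇒ zzzSbSbSbS ⇒ zzzzSbSbSbSbS ⇒ zzzzdbSbSbSbS ⇒ zzzzdbdbSbSbS ⇒ zzzzdbdbdbSbS ⇒ zzzzdbdbdbdbS ⇒ zzzzdbdbdbdbd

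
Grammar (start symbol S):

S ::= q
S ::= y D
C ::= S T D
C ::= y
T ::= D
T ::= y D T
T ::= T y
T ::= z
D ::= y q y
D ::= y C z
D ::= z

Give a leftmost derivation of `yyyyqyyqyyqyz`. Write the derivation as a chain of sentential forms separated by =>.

S => yD => yyCz => yySTDz => yyyDTDz => yyyyqyTDz => yyyyqyDDz => yyyyqyyqyDz => yyyyqyyqyyqyz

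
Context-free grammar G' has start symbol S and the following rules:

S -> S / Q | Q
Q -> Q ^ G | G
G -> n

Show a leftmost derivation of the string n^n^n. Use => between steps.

S => Q   [S -> Q]
Q => Q^G   [Q -> Q ^ G]
Q^G => Q^G^G   [Q -> Q ^ G]
Q^G^G => G^G^G   [Q -> G]
G^G^G => n^G^G   [G -> n]
n^G^G => n^n^G   [G -> n]
n^n^G => n^n^n   [G -> n]

S => Q => Q^G => Q^G^G => G^G^G => n^G^G => n^n^G => n^n^n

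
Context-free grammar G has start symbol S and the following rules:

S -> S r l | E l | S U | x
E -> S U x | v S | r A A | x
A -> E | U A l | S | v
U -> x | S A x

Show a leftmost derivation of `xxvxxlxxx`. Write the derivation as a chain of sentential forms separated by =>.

S => SU => SUU => SUUU => ElUUU => SUxlUUU => xUxlUUU => xSAxxlUUU => xxAxxlUUU => xxvxxlUUU => xxvxxlxUU => xxvxxlxxU => xxvxxlxxx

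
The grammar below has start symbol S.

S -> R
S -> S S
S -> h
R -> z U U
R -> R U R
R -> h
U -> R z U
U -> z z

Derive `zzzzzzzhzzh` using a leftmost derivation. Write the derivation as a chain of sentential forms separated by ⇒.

S ⇒ R   [S -> R]
R ⇒ RUR   [R -> R U R]
RUR ⇒ RURUR   [R -> R U R]
RURUR ⇒ zUUURUR   [R -> z U U]
zUUURUR ⇒ zzzUURUR   [U -> z z]
zzzUURUR ⇒ zzzzzURUR   [U -> z z]
zzzzzURUR ⇒ zzzzzzzRUR   [U -> z z]
zzzzzzzRUR ⇒ zzzzzzzhUR   [R -> h]
zzzzzzzhUR ⇒ zzzzzzzhzzR   [U -> z z]
zzzzzzzhzzR ⇒ zzzzzzzhzzh   [R -> h]

S ⇒ R ⇒ RUR ⇒ RURUR ⇒ zUUURUR ⇒ zzzUURUR ⇒ zzzzzURUR ⇒ zzzzzzzRUR ⇒ zzzzzzzhUR ⇒ zzzzzzzhzzR ⇒ zzzzzzzhzzh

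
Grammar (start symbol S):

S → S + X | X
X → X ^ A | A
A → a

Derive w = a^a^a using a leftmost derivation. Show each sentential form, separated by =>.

S => X => X^A => X^A^A => A^A^A => a^A^A => a^a^A => a^a^a

S => X   [S → X]
X => X^A   [X → X ^ A]
X^A => X^A^A   [X → X ^ A]
X^A^A => A^A^A   [X → A]
A^A^A => a^A^A   [A → a]
a^A^A => a^a^A   [A → a]
a^a^A => a^a^a   [A → a]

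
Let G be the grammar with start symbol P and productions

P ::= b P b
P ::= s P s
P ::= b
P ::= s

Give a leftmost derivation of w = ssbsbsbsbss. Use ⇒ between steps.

P ⇒ sPs   [P ::= s P s]
sPs ⇒ ssPss   [P ::= s P s]
ssPss ⇒ ssbPbss   [P ::= b P b]
ssbPbss ⇒ ssbsPsbss   [P ::= s P s]
ssbsPsbss ⇒ ssbsbPbsbss   [P ::= b P b]
ssbsbPbsbss ⇒ ssbsbsbsbss   [P ::= s]

P ⇒ sPs ⇒ ssPss ⇒ ssbPbss ⇒ ssbsPsbss ⇒ ssbsbPbsbss ⇒ ssbsbsbsbss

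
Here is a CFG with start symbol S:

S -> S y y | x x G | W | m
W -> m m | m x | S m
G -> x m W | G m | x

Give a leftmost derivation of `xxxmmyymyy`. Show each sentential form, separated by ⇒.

S ⇒ Syy ⇒ xxGyy ⇒ xxxmWyy ⇒ xxxmSmyy ⇒ xxxmSyymyy ⇒ xxxmmyymyy

S ⇒ Syy   [S -> S y y]
Syy ⇒ xxGyy   [S -> x x G]
xxGyy ⇒ xxxmWyy   [G -> x m W]
xxxmWyy ⇒ xxxmSmyy   [W -> S m]
xxxmSmyy ⇒ xxxmSyymyy   [S -> S y y]
xxxmSyymyy ⇒ xxxmmyymyy   [S -> m]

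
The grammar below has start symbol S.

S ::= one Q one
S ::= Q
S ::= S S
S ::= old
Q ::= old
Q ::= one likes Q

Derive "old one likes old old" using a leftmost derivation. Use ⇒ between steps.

S ⇒ S S ⇒ S S S ⇒ old S S ⇒ old Q S ⇒ old one likes Q S ⇒ old one likes old S ⇒ old one likes old old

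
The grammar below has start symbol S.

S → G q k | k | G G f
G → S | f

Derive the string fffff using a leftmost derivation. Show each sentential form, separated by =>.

S => GGf => fGf => fSf => fGGff => ffGff => fffff

S => GGf   [S → G G f]
GGf => fGf   [G → f]
fGf => fSf   [G → S]
fSf => fGGff   [S → G G f]
fGGff => ffGff   [G → f]
ffGff => fffff   [G → f]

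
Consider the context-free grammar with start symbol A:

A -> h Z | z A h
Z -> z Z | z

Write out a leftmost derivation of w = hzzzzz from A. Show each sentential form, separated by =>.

A => hZ   [A -> h Z]
hZ => hzZ   [Z -> z Z]
hzZ => hzzZ   [Z -> z Z]
hzzZ => hzzzZ   [Z -> z Z]
hzzzZ => hzzzzZ   [Z -> z Z]
hzzzzZ => hzzzzz   [Z -> z]

A => hZ => hzZ => hzzZ => hzzzZ => hzzzzZ => hzzzzz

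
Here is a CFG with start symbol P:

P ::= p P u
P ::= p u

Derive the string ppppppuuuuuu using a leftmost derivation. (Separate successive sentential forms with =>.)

P => pPu => ppPuu => pppPuuu => ppppPuuuu => pppppPuuuuu => ppppppuuuuuu

P => pPu   [P ::= p P u]
pPu => ppPuu   [P ::= p P u]
ppPuu => pppPuuu   [P ::= p P u]
pppPuuu => ppppPuuuu   [P ::= p P u]
ppppPuuuu => pppppPuuuuu   [P ::= p P u]
pppppPuuuuu => ppppppuuuuuu   [P ::= p u]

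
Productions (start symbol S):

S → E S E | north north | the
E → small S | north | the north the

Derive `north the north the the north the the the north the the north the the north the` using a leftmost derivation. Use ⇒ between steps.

S ⇒ E S E   [S → E S E]
E S E ⇒ north S E   [E → north]
north S E ⇒ north E S E E   [S → E S E]
north E S E E ⇒ north the north the S E E   [E → the north the]
north the north the S E E ⇒ north the north the E S E E E   [S → E S E]
north the north the E S E E E ⇒ north the north the the north the S E E E   [E → the north the]
north the north the the north the S E E E ⇒ north the north the the north the the E E E   [S → the]
north the north the the north the the E E E ⇒ north the north the the north the the the north the E E   [E → the north the]
north the north the the north the the the north the E E ⇒ north the north the the north the the the north the the north the E   [E → the north the]
north the north the the north the the the north the the north the E ⇒ north the north the the north the the the north the the north the the north the   [E → the north the]

S ⇒ E S E ⇒ north S E ⇒ north E S E E ⇒ north the north the S E E ⇒ north the north the E S E E E ⇒ north the north the the north the S E E E ⇒ north the north the the north the the E E E ⇒ north the north the the north the the the north the E E ⇒ north the north the the north the the the north the the north the E ⇒ north the north the the north the the the north the the north the the north the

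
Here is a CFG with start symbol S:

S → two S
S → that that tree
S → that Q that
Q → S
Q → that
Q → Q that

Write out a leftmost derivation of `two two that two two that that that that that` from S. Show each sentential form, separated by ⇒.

S ⇒ two S ⇒ two two S ⇒ two two that Q that ⇒ two two that S that ⇒ two two that two S that ⇒ two two that two two S that ⇒ two two that two two that Q that that ⇒ two two that two two that Q that that that ⇒ two two that two two that that that that that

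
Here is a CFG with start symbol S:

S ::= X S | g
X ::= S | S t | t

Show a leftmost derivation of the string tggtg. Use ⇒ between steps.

S⇒XS⇒StS⇒XStS⇒SStS⇒XSStS⇒tSStS⇒tgStS⇒tggtS⇒tggtg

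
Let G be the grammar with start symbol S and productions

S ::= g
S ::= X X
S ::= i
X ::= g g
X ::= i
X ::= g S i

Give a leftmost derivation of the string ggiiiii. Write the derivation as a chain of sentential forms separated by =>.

S => XX => gSiX => gXXiX => ggSiXiX => ggiiXiX => ggiiiiX => ggiiiii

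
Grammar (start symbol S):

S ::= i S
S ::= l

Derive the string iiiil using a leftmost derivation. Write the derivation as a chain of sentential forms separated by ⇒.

S ⇒ iS ⇒ iiS ⇒ iiiS ⇒ iiiiS ⇒ iiiil

S ⇒ iS   [S ::= i S]
iS ⇒ iiS   [S ::= i S]
iiS ⇒ iiiS   [S ::= i S]
iiiS ⇒ iiiiS   [S ::= i S]
iiiiS ⇒ iiiil   [S ::= l]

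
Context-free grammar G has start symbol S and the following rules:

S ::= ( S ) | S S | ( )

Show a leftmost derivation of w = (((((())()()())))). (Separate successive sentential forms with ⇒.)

S ⇒ (S)   [S ::= ( S )]
(S) ⇒ ((S))   [S ::= ( S )]
((S)) ⇒ (((S)))   [S ::= ( S )]
(((S))) ⇒ ((((S))))   [S ::= ( S )]
((((S)))) ⇒ ((((SS))))   [S ::= S S]
((((SS)))) ⇒ ((((SSS))))   [S ::= S S]
((((SSS)))) ⇒ (((((S)SS))))   [S ::= ( S )]
(((((S)SS)))) ⇒ (((((())SS))))   [S ::= ( )]
(((((())SS)))) ⇒ (((((())()S))))   [S ::= ( )]
(((((())()S)))) ⇒ (((((())()SS))))   [S ::= S S]
(((((())()SS)))) ⇒ (((((())()()S))))   [S ::= ( )]
(((((())()()S)))) ⇒ (((((())()()()))))   [S ::= ( )]

S ⇒ (S) ⇒ ((S)) ⇒ (((S))) ⇒ ((((S)))) ⇒ ((((SS)))) ⇒ ((((SSS)))) ⇒ (((((S)SS)))) ⇒ (((((())SS)))) ⇒ (((((())()S)))) ⇒ (((((())()SS)))) ⇒ (((((())()()S)))) ⇒ (((((())()()()))))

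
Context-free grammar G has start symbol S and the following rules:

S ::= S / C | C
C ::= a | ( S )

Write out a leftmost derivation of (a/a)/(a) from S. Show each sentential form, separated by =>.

S => S/C => C/C => (S)/C => (S/C)/C => (C/C)/C => (a/C)/C => (a/a)/C => (a/a)/(S) => (a/a)/(C) => (a/a)/(a)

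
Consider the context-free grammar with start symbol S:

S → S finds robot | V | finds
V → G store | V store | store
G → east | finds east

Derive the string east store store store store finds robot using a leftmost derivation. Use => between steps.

S => S finds robot => V finds robot => V store finds robot => V store store finds robot => V store store store finds robot => G store store store store finds robot => east store store store store finds robot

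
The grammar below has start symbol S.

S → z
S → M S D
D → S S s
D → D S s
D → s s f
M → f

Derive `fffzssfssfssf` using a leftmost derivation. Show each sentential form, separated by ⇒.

S ⇒ MSD   [S → M S D]
MSD ⇒ fSD   [M → f]
fSD ⇒ fMSDD   [S → M S D]
fMSDD ⇒ ffSDD   [M → f]
ffSDD ⇒ ffMSDDD   [S → M S D]
ffMSDDD ⇒ fffSDDD   [M → f]
fffSDDD ⇒ fffzDDD   [S → z]
fffzDDD ⇒ fffzssfDD   [D → s s f]
fffzssfDD ⇒ fffzssfssfD   [D → s s f]
fffzssfssfD ⇒ fffzssfssfssf   [D → s s f]

S⇒MSD⇒fSD⇒fMSDD⇒ffSDD⇒ffMSDDD⇒fffSDDD⇒fffzDDD⇒fffzssfDD⇒fffzssfssfD⇒fffzssfssfssf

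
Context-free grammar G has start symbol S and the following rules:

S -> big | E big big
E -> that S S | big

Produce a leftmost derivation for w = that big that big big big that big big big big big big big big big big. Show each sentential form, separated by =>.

S => E big big => that S S big big => that big S big big => that big E big big big big => that big that S S big big big big => that big that E big big S big big big big => that big that big big big S big big big big => that big that big big big E big big big big big big => that big that big big big that S S big big big big big big => that big that big big big that E big big S big big big big big big => that big that big big big that big big big S big big big big big big => that big that big big big that big big big big big big big big big big

S => E big big   [S -> E big big]
E big big => that S S big big   [E -> that S S]
that S S big big => that big S big big   [S -> big]
that big S big big => that big E big big big big   [S -> E big big]
that big E big big big big => that big that S S big big big big   [E -> that S S]
that big that S S big big big big => that big that E big big S big big big big   [S -> E big big]
that big that E big big S big big big big => that big that big big big S big big big big   [E -> big]
that big that big big big S big big big big => that big that big big big E big big big big big big   [S -> E big big]
that big that big big big E big big big big big big => that big that big big big that S S big big big big big big   [E -> that S S]
that big that big big big that S S big big big big big big => that big that big big big that E big big S big big big big big big   [S -> E big big]
that big that big big big that E big big S big big big big big big => that big that big big big that big big big S big big big big big big   [E -> big]
that big that big big big that big big big S big big big big big big => that big that big big big that big big big big big big big big big big   [S -> big]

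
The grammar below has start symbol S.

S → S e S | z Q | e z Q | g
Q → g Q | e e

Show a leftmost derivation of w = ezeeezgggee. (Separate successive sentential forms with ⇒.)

S ⇒ SeS ⇒ ezQeS ⇒ ezeeeS ⇒ ezeeezQ ⇒ ezeeezgQ ⇒ ezeeezggQ ⇒ ezeeezgggQ ⇒ ezeeezgggee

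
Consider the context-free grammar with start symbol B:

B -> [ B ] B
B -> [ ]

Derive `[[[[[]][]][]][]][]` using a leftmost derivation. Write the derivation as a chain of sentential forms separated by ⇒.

B ⇒ [B]B   [B -> [ B ] B]
[B]B ⇒ [[B]B]B   [B -> [ B ] B]
[[B]B]B ⇒ [[[B]B]B]B   [B -> [ B ] B]
[[[B]B]B]B ⇒ [[[[B]B]B]B]B   [B -> [ B ] B]
[[[[B]B]B]B]B ⇒ [[[[[]]B]B]B]B   [B -> [ ]]
[[[[[]]B]B]B]B ⇒ [[[[[]][]]B]B]B   [B -> [ ]]
[[[[[]][]]B]B]B ⇒ [[[[[]][]][]]B]B   [B -> [ ]]
[[[[[]][]][]]B]B ⇒ [[[[[]][]][]][]]B   [B -> [ ]]
[[[[[]][]][]][]]B ⇒ [[[[[]][]][]][]][]   [B -> [ ]]

B⇒[B]B⇒[[B]B]B⇒[[[B]B]B]B⇒[[[[B]B]B]B]B⇒[[[[[]]B]B]B]B⇒[[[[[]][]]B]B]B⇒[[[[[]][]][]]B]B⇒[[[[[]][]][]][]]B⇒[[[[[]][]][]][]][]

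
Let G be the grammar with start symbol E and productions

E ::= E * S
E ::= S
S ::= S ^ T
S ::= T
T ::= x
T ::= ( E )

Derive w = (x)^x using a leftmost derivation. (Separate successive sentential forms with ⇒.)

E ⇒ S ⇒ S^T ⇒ T^T ⇒ (E)^T ⇒ (S)^T ⇒ (T)^T ⇒ (x)^T ⇒ (x)^x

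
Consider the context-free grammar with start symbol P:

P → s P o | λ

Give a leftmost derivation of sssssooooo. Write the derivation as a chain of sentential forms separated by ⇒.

P ⇒ sPo ⇒ ssPoo ⇒ sssPooo ⇒ ssssPoooo ⇒ sssssPooooo ⇒ sssssooooo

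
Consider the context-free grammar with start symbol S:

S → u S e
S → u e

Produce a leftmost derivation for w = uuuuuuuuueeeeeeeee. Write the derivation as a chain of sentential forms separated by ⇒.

S ⇒ uSe   [S → u S e]
uSe ⇒ uuSee   [S → u S e]
uuSee ⇒ uuuSeee   [S → u S e]
uuuSeee ⇒ uuuuSeeee   [S → u S e]
uuuuSeeee ⇒ uuuuuSeeeee   [S → u S e]
uuuuuSeeeee ⇒ uuuuuuSeeeeee   [S → u S e]
uuuuuuSeeeeee ⇒ uuuuuuuSeeeeeee   [S → u S e]
uuuuuuuSeeeeeee ⇒ uuuuuuuuSeeeeeeee   [S → u S e]
uuuuuuuuSeeeeeeee ⇒ uuuuuuuuueeeeeeeee   [S → u e]

S ⇒ uSe ⇒ uuSee ⇒ uuuSeee ⇒ uuuuSeeee ⇒ uuuuuSeeeee ⇒ uuuuuuSeeeeee ⇒ uuuuuuuSeeeeeee ⇒ uuuuuuuuSeeeeeeee ⇒ uuuuuuuuueeeeeeeee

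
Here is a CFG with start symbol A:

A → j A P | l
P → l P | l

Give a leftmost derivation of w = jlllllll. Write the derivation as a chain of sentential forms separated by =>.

A => jAP => jlP => jllP => jlllP => jllllP => jlllllP => jllllllP => jlllllll

A => jAP   [A → j A P]
jAP => jlP   [A → l]
jlP => jllP   [P → l P]
jllP => jlllP   [P → l P]
jlllP => jllllP   [P → l P]
jllllP => jlllllP   [P → l P]
jlllllP => jllllllP   [P → l P]
jllllllP => jlllllll   [P → l]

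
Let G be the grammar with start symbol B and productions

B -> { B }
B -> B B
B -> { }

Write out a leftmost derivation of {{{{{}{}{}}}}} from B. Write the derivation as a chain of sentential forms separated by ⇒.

B⇒{B}⇒{{B}}⇒{{{B}}}⇒{{{{B}}}}⇒{{{{BB}}}}⇒{{{{{}B}}}}⇒{{{{{}BB}}}}⇒{{{{{}{}B}}}}⇒{{{{{}{}{}}}}}

B ⇒ {B}   [B -> { B }]
{B} ⇒ {{B}}   [B -> { B }]
{{B}} ⇒ {{{B}}}   [B -> { B }]
{{{B}}} ⇒ {{{{B}}}}   [B -> { B }]
{{{{B}}}} ⇒ {{{{BB}}}}   [B -> B B]
{{{{BB}}}} ⇒ {{{{{}B}}}}   [B -> { }]
{{{{{}B}}}} ⇒ {{{{{}BB}}}}   [B -> B B]
{{{{{}BB}}}} ⇒ {{{{{}{}B}}}}   [B -> { }]
{{{{{}{}B}}}} ⇒ {{{{{}{}{}}}}}   [B -> { }]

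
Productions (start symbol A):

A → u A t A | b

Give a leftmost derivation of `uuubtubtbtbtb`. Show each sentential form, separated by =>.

A => uAtA   [A → u A t A]
uAtA => uuAtAtA   [A → u A t A]
uuAtAtA => uuuAtAtAtA   [A → u A t A]
uuuAtAtAtA => uuubtAtAtA   [A → b]
uuubtAtAtA => uuubtuAtAtAtA   [A → u A t A]
uuubtuAtAtAtA => uuubtubtAtAtA   [A → b]
uuubtubtAtAtA => uuubtubtbtAtA   [A → b]
uuubtubtbtAtA => uuubtubtbtbtA   [A → b]
uuubtubtbtbtA => uuubtubtbtbtb   [A → b]

A => uAtA => uuAtAtA => uuuAtAtAtA => uuubtAtAtA => uuubtuAtAtAtA => uuubtubtAtAtA => uuubtubtbtAtA => uuubtubtbtbtA => uuubtubtbtbtb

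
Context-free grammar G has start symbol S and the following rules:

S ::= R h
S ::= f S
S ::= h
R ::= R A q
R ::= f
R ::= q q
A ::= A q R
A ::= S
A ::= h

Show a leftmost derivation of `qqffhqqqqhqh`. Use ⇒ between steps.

S ⇒ Rh ⇒ RAqh ⇒ qqAqh ⇒ qqSqh ⇒ qqfSqh ⇒ qqfRhqh ⇒ qqfRAqhqh ⇒ qqffAqhqh ⇒ qqffAqRqhqh ⇒ qqffSqRqhqh ⇒ qqffhqRqhqh ⇒ qqffhqqqqhqh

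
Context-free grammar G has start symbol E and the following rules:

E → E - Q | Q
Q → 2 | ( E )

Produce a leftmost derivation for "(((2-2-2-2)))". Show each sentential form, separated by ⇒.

E ⇒ Q ⇒ (E) ⇒ (Q) ⇒ ((E)) ⇒ ((Q)) ⇒ (((E))) ⇒ (((E-Q))) ⇒ (((E-Q-Q))) ⇒ (((E-Q-Q-Q))) ⇒ (((Q-Q-Q-Q))) ⇒ (((2-Q-Q-Q))) ⇒ (((2-2-Q-Q))) ⇒ (((2-2-2-Q))) ⇒ (((2-2-2-2)))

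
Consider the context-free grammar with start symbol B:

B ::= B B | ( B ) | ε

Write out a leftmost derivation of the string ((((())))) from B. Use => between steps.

B => BB => BBB => (B)BB => (BB)BB => ((B)B)BB => ((BB)B)BB => (((B)B)B)BB => ((((B))B)B)BB => (((((B)))B)B)BB => ((((()))B)B)BB => ((((())))B)BB => ((((()))))BB => ((((()))))B => ((((()))))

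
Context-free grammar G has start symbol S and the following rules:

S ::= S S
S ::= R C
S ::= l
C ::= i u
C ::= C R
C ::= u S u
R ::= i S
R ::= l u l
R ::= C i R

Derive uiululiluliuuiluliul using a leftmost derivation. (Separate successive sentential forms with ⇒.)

S ⇒ SS ⇒ RCS ⇒ CiRCS ⇒ uSuiRCS ⇒ uRCuiRCS ⇒ uCiRCuiRCS ⇒ uCRiRCuiRCS ⇒ uiuRiRCuiRCS ⇒ uiululiRCuiRCS ⇒ uiululilulCuiRCS ⇒ uiululiluliuuiRCS ⇒ uiululiluliuuilulCS ⇒ uiululiluliuuiluliuS ⇒ uiululiluliuuiluliul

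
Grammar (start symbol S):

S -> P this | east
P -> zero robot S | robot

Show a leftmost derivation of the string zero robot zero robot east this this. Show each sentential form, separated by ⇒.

S ⇒ P this   [S -> P this]
P this ⇒ zero robot S this   [P -> zero robot S]
zero robot S this ⇒ zero robot P this this   [S -> P this]
zero robot P this this ⇒ zero robot zero robot S this this   [P -> zero robot S]
zero robot zero robot S this this ⇒ zero robot zero robot east this this   [S -> east]

S ⇒ P this ⇒ zero robot S this ⇒ zero robot P this this ⇒ zero robot zero robot S this this ⇒ zero robot zero robot east this this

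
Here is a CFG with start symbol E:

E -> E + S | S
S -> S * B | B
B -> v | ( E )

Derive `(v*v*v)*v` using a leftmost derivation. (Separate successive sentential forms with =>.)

E => S => S*B => B*B => (E)*B => (S)*B => (S*B)*B => (S*B*B)*B => (B*B*B)*B => (v*B*B)*B => (v*v*B)*B => (v*v*v)*B => (v*v*v)*v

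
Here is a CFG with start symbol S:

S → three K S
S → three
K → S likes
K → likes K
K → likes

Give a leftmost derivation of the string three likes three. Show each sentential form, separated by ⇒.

S ⇒ three K S   [S → three K S]
three K S ⇒ three likes S   [K → likes]
three likes S ⇒ three likes three   [S → three]

S ⇒ three K S ⇒ three likes S ⇒ three likes three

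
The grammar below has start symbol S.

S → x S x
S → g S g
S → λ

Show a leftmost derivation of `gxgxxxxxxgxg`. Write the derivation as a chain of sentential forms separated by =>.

S=>gSg=>gxSxg=>gxgSgxg=>gxgxSxgxg=>gxgxxSxxgxg=>gxgxxxSxxxgxg=>gxgxxxxxxgxg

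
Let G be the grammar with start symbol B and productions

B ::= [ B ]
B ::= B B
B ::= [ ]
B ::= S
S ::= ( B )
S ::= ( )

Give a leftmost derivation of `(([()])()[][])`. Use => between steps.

B => S => (B) => (BB) => (BBB) => (BBBB) => (SBBB) => ((B)BBB) => (([B])BBB) => (([S])BBB) => (([()])BBB) => (([()])SBB) => (([()])()BB) => (([()])()[]B) => (([()])()[][])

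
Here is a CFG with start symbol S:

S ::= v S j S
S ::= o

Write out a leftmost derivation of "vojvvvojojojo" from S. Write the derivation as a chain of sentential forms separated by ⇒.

S ⇒ vSjS   [S ::= v S j S]
vSjS ⇒ vojS   [S ::= o]
vojS ⇒ vojvSjS   [S ::= v S j S]
vojvSjS ⇒ vojvvSjSjS   [S ::= v S j S]
vojvvSjSjS ⇒ vojvvvSjSjSjS   [S ::= v S j S]
vojvvvSjSjSjS ⇒ vojvvvojSjSjS   [S ::= o]
vojvvvojSjSjS ⇒ vojvvvojojSjS   [S ::= o]
vojvvvojojSjS ⇒ vojvvvojojojS   [S ::= o]
vojvvvojojojS ⇒ vojvvvojojojo   [S ::= o]

S ⇒ vSjS ⇒ vojS ⇒ vojvSjS ⇒ vojvvSjSjS ⇒ vojvvvSjSjSjS ⇒ vojvvvojSjSjS ⇒ vojvvvojojSjS ⇒ vojvvvojojojS ⇒ vojvvvojojojo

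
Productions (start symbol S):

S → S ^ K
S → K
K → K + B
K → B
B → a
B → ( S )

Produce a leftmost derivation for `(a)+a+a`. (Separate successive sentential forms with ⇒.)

S ⇒ K ⇒ K+B ⇒ K+B+B ⇒ B+B+B ⇒ (S)+B+B ⇒ (K)+B+B ⇒ (B)+B+B ⇒ (a)+B+B ⇒ (a)+a+B ⇒ (a)+a+a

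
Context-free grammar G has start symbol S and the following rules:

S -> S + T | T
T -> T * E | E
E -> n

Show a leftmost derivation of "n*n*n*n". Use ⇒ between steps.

S ⇒ T ⇒ T*E ⇒ T*E*E ⇒ T*E*E*E ⇒ E*E*E*E ⇒ n*E*E*E ⇒ n*n*E*E ⇒ n*n*n*E ⇒ n*n*n*n

S ⇒ T   [S -> T]
T ⇒ T*E   [T -> T * E]
T*E ⇒ T*E*E   [T -> T * E]
T*E*E ⇒ T*E*E*E   [T -> T * E]
T*E*E*E ⇒ E*E*E*E   [T -> E]
E*E*E*E ⇒ n*E*E*E   [E -> n]
n*E*E*E ⇒ n*n*E*E   [E -> n]
n*n*E*E ⇒ n*n*n*E   [E -> n]
n*n*n*E ⇒ n*n*n*n   [E -> n]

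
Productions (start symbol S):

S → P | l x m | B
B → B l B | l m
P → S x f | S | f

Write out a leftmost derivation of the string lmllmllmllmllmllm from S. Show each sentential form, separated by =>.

S => B => BlB => BlBlB => BlBlBlB => BlBlBlBlB => BlBlBlBlBlB => lmlBlBlBlBlB => lmllmlBlBlBlB => lmllmllmlBlBlB => lmllmllmllmlBlB => lmllmllmllmllmlB => lmllmllmllmllmllm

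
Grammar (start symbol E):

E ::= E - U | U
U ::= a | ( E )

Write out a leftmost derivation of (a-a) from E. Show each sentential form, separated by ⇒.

E ⇒ U ⇒ (E) ⇒ (E-U) ⇒ (U-U) ⇒ (a-U) ⇒ (a-a)

E ⇒ U   [E ::= U]
U ⇒ (E)   [U ::= ( E )]
(E) ⇒ (E-U)   [E ::= E - U]
(E-U) ⇒ (U-U)   [E ::= U]
(U-U) ⇒ (a-U)   [U ::= a]
(a-U) ⇒ (a-a)   [U ::= a]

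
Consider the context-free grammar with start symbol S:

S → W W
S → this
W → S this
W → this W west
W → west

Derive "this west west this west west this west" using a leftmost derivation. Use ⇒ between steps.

S ⇒ W W   [S → W W]
W W ⇒ S this W   [W → S this]
S this W ⇒ W W this W   [S → W W]
W W this W ⇒ this W west W this W   [W → this W west]
this W west W this W ⇒ this S this west W this W   [W → S this]
this S this west W this W ⇒ this W W this west W this W   [S → W W]
this W W this west W this W ⇒ this west W this west W this W   [W → west]
this west W this west W this W ⇒ this west west this west W this W   [W → west]
this west west this west W this W ⇒ this west west this west west this W   [W → west]
this west west this west west this W ⇒ this west west this west west this west   [W → west]

S ⇒ W W ⇒ S this W ⇒ W W this W ⇒ this W west W this W ⇒ this S this west W this W ⇒ this W W this west W this W ⇒ this west W this west W this W ⇒ this west west this west W this W ⇒ this west west this west west this W ⇒ this west west this west west this west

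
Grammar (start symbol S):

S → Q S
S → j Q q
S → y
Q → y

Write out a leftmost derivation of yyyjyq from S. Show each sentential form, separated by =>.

S => QS   [S → Q S]
QS => yS   [Q → y]
yS => yQS   [S → Q S]
yQS => yyS   [Q → y]
yyS => yyQS   [S → Q S]
yyQS => yyyS   [Q → y]
yyyS => yyyjQq   [S → j Q q]
yyyjQq => yyyjyq   [Q → y]

S => QS => yS => yQS => yyS => yyQS => yyyS => yyyjQq => yyyjyq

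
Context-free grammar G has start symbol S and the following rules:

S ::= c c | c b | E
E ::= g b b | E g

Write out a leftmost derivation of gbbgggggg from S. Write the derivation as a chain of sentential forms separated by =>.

S => E   [S ::= E]
E => Eg   [E ::= E g]
Eg => Egg   [E ::= E g]
Egg => Eggg   [E ::= E g]
Eggg => Egggg   [E ::= E g]
Egggg => Eggggg   [E ::= E g]
Eggggg => Egggggg   [E ::= E g]
Egggggg => gbbgggggg   [E ::= g b b]

S=>E=>Eg=>Egg=>Eggg=>Egggg=>Eggggg=>Egggggg=>gbbgggggg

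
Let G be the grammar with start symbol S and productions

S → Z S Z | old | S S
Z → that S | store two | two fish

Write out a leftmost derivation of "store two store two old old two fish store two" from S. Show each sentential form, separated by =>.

S => Z S Z => store two S Z => store two Z S Z Z => store two store two S Z Z => store two store two S S Z Z => store two store two old S Z Z => store two store two old old Z Z => store two store two old old two fish Z => store two store two old old two fish store two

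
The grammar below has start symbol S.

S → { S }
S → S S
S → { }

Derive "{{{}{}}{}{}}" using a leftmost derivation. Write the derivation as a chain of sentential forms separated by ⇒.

S ⇒ {S}   [S → { S }]
{S} ⇒ {SS}   [S → S S]
{SS} ⇒ {SSS}   [S → S S]
{SSS} ⇒ {{S}SS}   [S → { S }]
{{S}SS} ⇒ {{SS}SS}   [S → S S]
{{SS}SS} ⇒ {{{}S}SS}   [S → { }]
{{{}S}SS} ⇒ {{{}{}}SS}   [S → { }]
{{{}{}}SS} ⇒ {{{}{}}{}S}   [S → { }]
{{{}{}}{}S} ⇒ {{{}{}}{}{}}   [S → { }]

S ⇒ {S} ⇒ {SS} ⇒ {SSS} ⇒ {{S}SS} ⇒ {{SS}SS} ⇒ {{{}S}SS} ⇒ {{{}{}}SS} ⇒ {{{}{}}{}S} ⇒ {{{}{}}{}{}}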